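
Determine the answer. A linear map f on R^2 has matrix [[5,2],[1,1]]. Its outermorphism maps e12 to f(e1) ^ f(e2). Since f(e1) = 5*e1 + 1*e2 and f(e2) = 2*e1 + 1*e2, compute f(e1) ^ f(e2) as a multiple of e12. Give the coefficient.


The outermorphism of a linear map f sends e1^e2 to f(e1)^f(e2).
f(e1) = 5*e1 + 1*e2
f(e2) = 2*e1 + 1*e2
f(e1) ^ f(e2) = (5*e1 + 1*e2) ^ (2*e1 + 1*e2)
= 5*1*e12 + 1*2*e21
= (5 - 2)*e12
= 3*e12
Coefficient = 3


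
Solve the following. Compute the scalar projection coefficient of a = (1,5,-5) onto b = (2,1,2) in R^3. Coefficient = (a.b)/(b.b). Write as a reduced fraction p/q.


Projection coefficient = (a . b) / (b . b)
a . b = 1*2 + 5*1 + (-5)*2
= 2 + 5 + (-10) = -3
b . b = 2^2 + 1^2 + 2^2
= 4 + 1 + 4 = 9
Coefficient = -3/9
In lowest terms: -1/3


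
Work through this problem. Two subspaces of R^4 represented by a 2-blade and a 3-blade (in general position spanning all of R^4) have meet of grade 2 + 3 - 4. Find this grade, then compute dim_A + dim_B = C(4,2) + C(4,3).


Meet grade = grade(A) + grade(B) - n
= 2 + 3 - 4 = 1
C(4,2) = 6
C(4,3) = 4
dim_A + dim_B = 6 + 4 = 10


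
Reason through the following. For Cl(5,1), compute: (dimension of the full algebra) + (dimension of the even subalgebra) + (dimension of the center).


n = 5 + 1 = 6
Total dim = 2^6 = 64
Even subalgebra dim = 2^5 = 32
n is even, so center dim = 1
Sum = 64 + 32 + 1 = 97


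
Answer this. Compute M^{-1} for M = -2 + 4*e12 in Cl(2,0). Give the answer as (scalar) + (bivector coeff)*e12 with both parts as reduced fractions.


M = -2 + 4*e12, where e12^2 = -1.
Since M commutes with its reverse ~M = a - b*e12, M * ~M = a^2 - b^2*e12^2 = a^2 + b^2.
So M^{-1} = ~M / (a^2 + b^2) = (a - b*e12)/(a^2 + b^2).
a^2 + b^2 = 4 + 16 = 20
Scalar part = -2/20 = -1/10
Bivector coeff = -4/20 = -1/5
M^{-1} = -1/10 - 1/5*e12


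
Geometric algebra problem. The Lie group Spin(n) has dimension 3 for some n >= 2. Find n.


dim Spin(n) = dim so(n) = n(n-1)/2.
Solve n(n-1)/2 = 3, i.e. n^2 - n - 6 = 0.
Discriminant = 1 + 8*3 = 25
n = (1 + sqrt(25))/2 = (1 + 5)/2 = 3


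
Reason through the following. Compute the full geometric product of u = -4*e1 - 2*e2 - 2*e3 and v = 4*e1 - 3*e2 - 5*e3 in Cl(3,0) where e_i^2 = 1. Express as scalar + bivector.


In Cl(3,0): e_i^2 = 1, e_ie_j = -e_je_i for i != j.
Scalar part = u . v = (-4)*4 + (-2)*(-3) + (-2)*(-5)
= -16 + 6 + 10 = 0
e12 coeff = (-4)*(-3) - (-2)*4 = 12 - (-8) = 20
e13 coeff = (-4)*(-5) - (-2)*4 = 20 - (-8) = 28
e23 coeff = (-2)*(-5) - (-2)*(-3) = 10 - 6 = 4
uv = 0 + 20*e12 + 28*e13 + 4*e23


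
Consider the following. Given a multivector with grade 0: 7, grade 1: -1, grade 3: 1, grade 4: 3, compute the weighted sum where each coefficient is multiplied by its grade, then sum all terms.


Grade-weighted sum = sum of grade_k * coefficient_k
0*7 = 0
1*(-1) = -1
3*1 = 3
4*3 = 12
Total = 0 + (-1) + 3 + 12 = 14


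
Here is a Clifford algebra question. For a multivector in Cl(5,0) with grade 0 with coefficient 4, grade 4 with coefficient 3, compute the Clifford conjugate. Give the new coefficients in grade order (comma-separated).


Clifford conjugate sign for grade k: (-1)^(k(k+1)/2)
Grade 0: (-1)^(0*1/2) = (-1)^0 = 1, coeff 4 -> 4
Grade 4: (-1)^(4*5/2) = (-1)^10 = 1, coeff 3 -> 3
Conjugated coefficients: 4, 3


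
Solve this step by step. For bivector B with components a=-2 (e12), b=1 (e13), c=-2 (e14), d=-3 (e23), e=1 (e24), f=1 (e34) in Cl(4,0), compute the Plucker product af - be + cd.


Plucker relation: af - be + cd
a*f = (-2)*1 = -2
b*e = 1*1 = 1
c*d = (-2)*(-3) = 6
af - be + cd = -2 - 1 + 6
= 3


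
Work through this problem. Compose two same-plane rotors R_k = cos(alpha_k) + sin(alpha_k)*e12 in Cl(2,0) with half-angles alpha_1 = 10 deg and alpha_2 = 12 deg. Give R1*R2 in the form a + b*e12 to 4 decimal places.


Same-plane rotors commute and their half-angles add:
R1*R2 = cos(a1 + a2) + sin(a1 + a2)*e12.
a1 + a2 = 10 + 12 = 22 deg
cos(22 deg) = 0.9272
sin(22 deg) = 0.3746
R1*R2 = 0.9272 + 0.3746*e12


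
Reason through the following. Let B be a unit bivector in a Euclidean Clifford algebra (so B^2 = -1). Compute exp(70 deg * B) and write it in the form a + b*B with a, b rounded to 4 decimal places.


For a unit bivector B with B^2 = -1, the exponential series gives
e^(theta*B) = cos(theta) + sin(theta)*B (the GA analogue of Euler's formula).
theta = 70 degrees = 1.22173 rad
cos(70 deg) = 0.3420
sin(70 deg) = 0.9397
exp(theta*B) = 0.3420 + 0.9397*B


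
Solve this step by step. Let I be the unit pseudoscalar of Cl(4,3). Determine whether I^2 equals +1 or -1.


The pseudoscalar I = e1...e_n (product of all n generators) of Cl(p,q) satisfies I^2 = (-1)^(q + n(n-1)/2).
p = 4, q = 3, n = p + q = 7
n(n-1)/2 = 7 * 6 / 2 = 21
Exponent = q + n(n-1)/2 = 3 + 21 = 24
I^2 = (-1)^24 = +1


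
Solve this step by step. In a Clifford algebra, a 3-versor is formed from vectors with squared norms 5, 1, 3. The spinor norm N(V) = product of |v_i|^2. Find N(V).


Spinor norm N(V) = |v1|^2 * |v2|^2 * ... * |v3|^2
= 5 * 1 * 3
Running product: 5, 5, 15
N(V) = 15


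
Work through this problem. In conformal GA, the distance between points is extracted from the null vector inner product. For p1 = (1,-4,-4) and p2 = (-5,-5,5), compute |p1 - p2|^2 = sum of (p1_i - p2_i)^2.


p1 - p2 = (6, 1, -9)
|p1 - p2|^2 = 6^2 + 1^2 + (-9)^2
= 36 + 1 + 81
= 118


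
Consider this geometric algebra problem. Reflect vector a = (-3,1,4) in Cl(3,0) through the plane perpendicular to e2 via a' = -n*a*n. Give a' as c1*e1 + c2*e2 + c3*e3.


Reflection formula: a' = -n*a*n, with n = e2 (unit vector, n^2 = 1).
For reflection through hyperplane perp to e2:
The component along e2 flips sign, others stay.
a = (-3, 1, 4)
a' = (-3, -1, 4)
a' = -3*e1 - 1*e2 + 4*e3


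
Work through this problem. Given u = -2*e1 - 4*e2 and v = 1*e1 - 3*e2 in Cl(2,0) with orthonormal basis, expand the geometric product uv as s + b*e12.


Expand: (-2*e1 - 4*e2)(1*e1 - 3*e2)
= (-2)*1*e1e1 + (-2)*(-3)*e1e2 + (-4)*1*e2e1 + (-4)*(-3)*e2e2
Using e1^2 = e2^2 = 1, e2e1 = -e1e2:
Scalar part s = (-2)*1 + (-4)*(-3) = -2 + 12 = 10
Bivector part b = (-2)*(-3) - (-4)*1 = 6 - (-4) = 10
uv = 10 + 10*e12


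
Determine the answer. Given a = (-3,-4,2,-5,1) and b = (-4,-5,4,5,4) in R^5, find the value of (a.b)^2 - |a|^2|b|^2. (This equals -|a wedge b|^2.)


a . b = (-3)*(-4) + (-4)*(-5) + 2*4 + (-5)*5 + 1*4
= 12 + 20 + 8 + (-25) + 4 = 19
|a|^2 = (-3)^2 + (-4)^2 + 2^2 + (-5)^2 + 1^2 = 55
|b|^2 = (-4)^2 + (-5)^2 + 4^2 + 5^2 + 4^2 = 98
(a.b)^2 = 19^2 = 361
|a|^2 * |b|^2 = 55 * 98 = 5390
Result = 361 - 5390 = -5029


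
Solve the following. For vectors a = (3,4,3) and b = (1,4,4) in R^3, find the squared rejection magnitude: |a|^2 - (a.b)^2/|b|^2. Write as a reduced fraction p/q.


|a|^2 = 3^2 + 4^2 + 3^2 = 34
|b|^2 = 1^2 + 4^2 + 4^2 = 33
a . b = 3*1 + 4*4 + 3*4 = 31
(a.b)^2 = 31^2 = 961
|rej|^2 = 34 - 961/33
= (1122 - 961)/33
= 161/33
In lowest terms: 161/33


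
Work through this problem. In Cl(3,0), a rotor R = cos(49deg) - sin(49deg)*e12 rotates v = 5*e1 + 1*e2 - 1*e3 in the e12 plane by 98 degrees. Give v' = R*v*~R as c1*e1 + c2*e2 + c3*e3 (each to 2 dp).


Rotor R = cos(49deg) - sin(49deg)*e12
Rotation angle theta = 2 * 49 = 98 degrees in the e12 plane (e1 -> e2).
The component perpendicular to the plane (e3) is invariant: v'_3 = v3 = -1.00
cos(98deg) = -0.1392, sin(98deg) = 0.9903
v'_1 = v1*cos(theta) - v2*sin(theta) = 5*(-0.1392) - 1*0.9903 = -1.69
v'_2 = v1*sin(theta) + v2*cos(theta) = 5*0.9903 + 1*(-0.1392) = 4.81
v' = -1.69*e1 + 4.81*e2 - 1.00*e3


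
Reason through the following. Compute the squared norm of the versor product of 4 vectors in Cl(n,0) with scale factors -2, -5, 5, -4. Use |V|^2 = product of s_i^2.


Each vector v_i has |v_i|^2 = s_i^2
Squared scales: (-2)^2 = 4, (-5)^2 = 25, 5^2 = 25, (-4)^2 = 16
|V|^2 = 4 * 25 * 25 * 16
= 40000


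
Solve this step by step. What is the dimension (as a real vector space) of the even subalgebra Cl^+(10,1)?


Even subalgebra dimension = 2^(n-1)
n = 10 + 1 = 11
2^(11 - 1) = 2^10 = 1024
Verification: sum of C(11,k) for even k = 1 + 55 + 330 + 462 + 165 + 11 = 1024
Result = 1024


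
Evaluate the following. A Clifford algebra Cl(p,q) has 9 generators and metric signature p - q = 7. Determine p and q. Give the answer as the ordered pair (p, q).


We need p + q = 9 and p - q = 7.
Adding: 2p = 9 + 7 = 16, so p = 8.
Then q = 9 - 8 = 1.
(p, q) = (8, 1)


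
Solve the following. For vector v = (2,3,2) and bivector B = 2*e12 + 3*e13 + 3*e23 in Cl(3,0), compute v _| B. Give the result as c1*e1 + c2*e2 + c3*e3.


Left contraction v _| B = <vB>_1 (grade-1 part of the geometric product vB).
Using e1_|e12 = e2, e2_|e12 = -e1, e1_|e13 = e3, e3_|e13 = -e1, e2_|e23 = e3, e3_|e23 = -e2:
e1 coeff: -v2*b12 - v3*b13 = -(3)*(2) - (2)*(3) = -12
e2 coeff: v1*b12 - v3*b23 = (2)*(2) - (2)*(3) = -2
e3 coeff: v1*b13 + v2*b23 = (2)*(3) + (3)*(3) = 15
v _| B = -12*e1 - 2*e2 + 15*e3


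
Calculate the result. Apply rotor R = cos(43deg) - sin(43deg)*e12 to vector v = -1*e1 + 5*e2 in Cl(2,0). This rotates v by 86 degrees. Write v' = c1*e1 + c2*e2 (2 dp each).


Rotor R = cos(43deg) - sin(43deg)*e12
Rotation angle theta = 2 * 43 = 86 degrees
v' = R*v*~R rotates v by theta.
cos(86deg) = 0.0698, sin(86deg) = 0.9976
v'_1 = -1*cos(86deg) - 5*sin(86deg)
= -1*0.0698 - 5*0.9976
= -5.06
v'_2 = -1*sin(86deg) + 5*cos(86deg)
= -1*0.9976 + 5*0.0698
= -0.65
v' = -5.06*e1 - 0.65*e2


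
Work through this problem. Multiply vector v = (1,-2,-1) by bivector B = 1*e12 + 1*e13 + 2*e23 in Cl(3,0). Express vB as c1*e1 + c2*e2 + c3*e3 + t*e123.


vB has grade-1 (vector) and grade-3 (trivector) parts: vB = (v _| B) + (v ^ B).
Vector part <vB>_1:
  e1: -v2*b12 - v3*b13 = -(-2)*(1) - (-1)*(1) = 3
  e2: v1*b12 - v3*b23 = (1)*(1) - (-1)*(2) = 3
  e3: v1*b13 + v2*b23 = (1)*(1) + (-2)*(2) = -3
Trivector part <vB>_3:
  e123: v1*b23 - v2*b13 + v3*b12 = (1)*(2) - (-2)*(1) + (-1)*(1) = 3
vB = 3*e1 + 3*e2 - 3*e3 + 3*e123


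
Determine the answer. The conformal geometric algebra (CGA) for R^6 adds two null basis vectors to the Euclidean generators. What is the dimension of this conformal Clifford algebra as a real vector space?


The conformal model of R^6 uses Cl(7,1): the 6 Euclidean generators plus two extra orthogonal generators e+ (e+^2 = +1) and e- (e-^2 = -1), from which the null vectors e0, einf are built.
Number of generators m = 6 + 2 = 8.
dim Cl(p,q) = 2^m = 2^8 = 256


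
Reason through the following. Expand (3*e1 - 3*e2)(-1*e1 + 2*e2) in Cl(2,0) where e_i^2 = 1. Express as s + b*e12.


Expand: (3*e1 - 3*e2)(-1*e1 + 2*e2)
= 3*(-1)*e1e1 + 3*2*e1e2 + (-3)*(-1)*e2e1 + (-3)*2*e2e2
Using e1^2 = e2^2 = 1, e2e1 = -e1e2:
Scalar part s = 3*(-1) + (-3)*2 = -3 + (-6) = -9
Bivector part b = 3*2 - (-3)*(-1) = 6 - 3 = 3
uv = -9 + 3*e12


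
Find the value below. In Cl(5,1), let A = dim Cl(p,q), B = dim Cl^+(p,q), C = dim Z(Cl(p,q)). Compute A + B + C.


n = 5 + 1 = 6
Total dim = 2^6 = 64
Even subalgebra dim = 2^5 = 32
n is even, so center dim = 1
Sum = 64 + 32 + 1 = 97


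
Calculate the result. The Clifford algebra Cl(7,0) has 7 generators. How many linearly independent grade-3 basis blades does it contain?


Number of grade-k basis blades in Cl(p,q) with n = p + q is C(n, k).
n = 7 + 0 = 7
C(7, 3) = 7! / (3! * 4!)
= 5040 / (6 * 24)
= 35


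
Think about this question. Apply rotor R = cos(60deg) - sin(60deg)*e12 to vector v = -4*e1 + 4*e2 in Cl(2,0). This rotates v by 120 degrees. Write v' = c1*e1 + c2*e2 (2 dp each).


Rotor R = cos(60deg) - sin(60deg)*e12
Rotation angle theta = 2 * 60 = 120 degrees
v' = R*v*~R rotates v by theta.
cos(120deg) = -0.5000, sin(120deg) = 0.8660
v'_1 = -4*cos(120deg) - 4*sin(120deg)
= -4*(-0.5000) - 4*0.8660
= -1.46
v'_2 = -4*sin(120deg) + 4*cos(120deg)
= -4*0.8660 + 4*(-0.5000)
= -5.46
v' = -1.46*e1 - 5.46*e2


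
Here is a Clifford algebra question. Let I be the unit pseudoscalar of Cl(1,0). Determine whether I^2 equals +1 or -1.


The pseudoscalar I = e1...e_n (product of all n generators) of Cl(p,q) satisfies I^2 = (-1)^(q + n(n-1)/2).
p = 1, q = 0, n = p + q = 1
n(n-1)/2 = 1 * 0 / 2 = 0
Exponent = q + n(n-1)/2 = 0 + 0 = 0
I^2 = (-1)^0 = +1


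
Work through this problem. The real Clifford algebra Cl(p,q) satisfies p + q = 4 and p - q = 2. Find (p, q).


We need p + q = 4 and p - q = 2.
Adding: 2p = 4 + 2 = 6, so p = 3.
Then q = 4 - 3 = 1.
(p, q) = (3, 1)


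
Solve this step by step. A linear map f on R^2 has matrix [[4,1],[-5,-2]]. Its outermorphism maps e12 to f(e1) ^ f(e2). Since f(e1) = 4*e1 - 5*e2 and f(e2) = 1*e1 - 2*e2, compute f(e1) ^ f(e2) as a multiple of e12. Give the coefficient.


The outermorphism of a linear map f sends e1^e2 to f(e1)^f(e2).
f(e1) = 4*e1 - 5*e2
f(e2) = 1*e1 - 2*e2
f(e1) ^ f(e2) = (4*e1 - 5*e2) ^ (1*e1 - 2*e2)
= 4*(-2)*e12 + (-5)*1*e21
= (-8 - (-5))*e12
= -3*e12
Coefficient = -3


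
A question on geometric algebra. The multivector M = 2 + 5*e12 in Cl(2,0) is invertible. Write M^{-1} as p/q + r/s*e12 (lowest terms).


M = 2 + 5*e12, where e12^2 = -1.
Since M commutes with its reverse ~M = a - b*e12, M * ~M = a^2 - b^2*e12^2 = a^2 + b^2.
So M^{-1} = ~M / (a^2 + b^2) = (a - b*e12)/(a^2 + b^2).
a^2 + b^2 = 4 + 25 = 29
Scalar part = 2/29 = 2/29
Bivector coeff = -5/29 = -5/29
M^{-1} = 2/29 - 5/29*e12


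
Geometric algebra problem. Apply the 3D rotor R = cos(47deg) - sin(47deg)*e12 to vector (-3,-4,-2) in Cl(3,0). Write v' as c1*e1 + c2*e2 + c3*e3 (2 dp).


Rotor R = cos(47deg) - sin(47deg)*e12
Rotation angle theta = 2 * 47 = 94 degrees in the e12 plane (e1 -> e2).
The component perpendicular to the plane (e3) is invariant: v'_3 = v3 = -2.00
cos(94deg) = -0.0698, sin(94deg) = 0.9976
v'_1 = v1*cos(theta) - v2*sin(theta) = -3*(-0.0698) - (-4)*0.9976 = 4.20
v'_2 = v1*sin(theta) + v2*cos(theta) = -3*0.9976 + (-4)*(-0.0698) = -2.71
v' = 4.20*e1 - 2.71*e2 - 2.00*e3


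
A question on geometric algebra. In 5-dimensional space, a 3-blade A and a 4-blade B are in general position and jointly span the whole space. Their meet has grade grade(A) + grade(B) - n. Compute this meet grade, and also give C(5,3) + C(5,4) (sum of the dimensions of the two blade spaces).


Meet grade = grade(A) + grade(B) - n
= 3 + 4 - 5 = 2
C(5,3) = 10
C(5,4) = 5
dim_A + dim_B = 10 + 5 = 15


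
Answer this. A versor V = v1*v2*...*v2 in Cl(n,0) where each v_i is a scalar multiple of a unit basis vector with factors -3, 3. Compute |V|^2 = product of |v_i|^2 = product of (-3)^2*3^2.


Each vector v_i has |v_i|^2 = s_i^2
Squared scales: (-3)^2 = 9, 3^2 = 9
|V|^2 = 9 * 9
= 81


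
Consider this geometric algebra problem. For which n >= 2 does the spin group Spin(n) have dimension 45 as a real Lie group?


dim Spin(n) = dim so(n) = n(n-1)/2.
Solve n(n-1)/2 = 45, i.e. n^2 - n - 90 = 0.
Discriminant = 1 + 8*45 = 361
n = (1 + sqrt(361))/2 = (1 + 19)/2 = 10


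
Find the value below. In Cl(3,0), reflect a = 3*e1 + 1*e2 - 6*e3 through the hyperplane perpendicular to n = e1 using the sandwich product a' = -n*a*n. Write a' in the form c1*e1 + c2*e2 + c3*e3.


Reflection formula: a' = -n*a*n, with n = e1 (unit vector, n^2 = 1).
For reflection through hyperplane perp to e1:
The component along e1 flips sign, others stay.
a = (3, 1, -6)
a' = (-3, 1, -6)
a' = -3*e1 + 1*e2 - 6*e3


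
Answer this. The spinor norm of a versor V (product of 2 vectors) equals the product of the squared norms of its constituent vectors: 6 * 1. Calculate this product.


Spinor norm N(V) = |v1|^2 * |v2|^2 * ... * |v2|^2
= 6 * 1
Running product: 6, 6
N(V) = 6


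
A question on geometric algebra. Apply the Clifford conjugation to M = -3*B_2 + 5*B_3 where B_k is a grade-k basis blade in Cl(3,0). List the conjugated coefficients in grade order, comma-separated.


Clifford conjugate sign for grade k: (-1)^(k(k+1)/2)
Grade 2: (-1)^(2*3/2) = (-1)^3 = -1, coeff -3 -> 3
Grade 3: (-1)^(3*4/2) = (-1)^6 = 1, coeff 5 -> 5
Conjugated coefficients: 3, 5


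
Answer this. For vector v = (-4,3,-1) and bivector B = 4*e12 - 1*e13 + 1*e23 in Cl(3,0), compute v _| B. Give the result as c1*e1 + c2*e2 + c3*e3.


Left contraction v _| B = <vB>_1 (grade-1 part of the geometric product vB).
Using e1_|e12 = e2, e2_|e12 = -e1, e1_|e13 = e3, e3_|e13 = -e1, e2_|e23 = e3, e3_|e23 = -e2:
e1 coeff: -v2*b12 - v3*b13 = -(3)*(4) - (-1)*(-1) = -13
e2 coeff: v1*b12 - v3*b23 = (-4)*(4) - (-1)*(1) = -15
e3 coeff: v1*b13 + v2*b23 = (-4)*(-1) + (3)*(1) = 7
v _| B = -13*e1 - 15*e2 + 7*e3


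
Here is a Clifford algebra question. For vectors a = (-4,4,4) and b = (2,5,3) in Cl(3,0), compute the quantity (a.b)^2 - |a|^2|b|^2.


a . b = (-4)*2 + 4*5 + 4*3
= -8 + 20 + 12 = 24
|a|^2 = (-4)^2 + 4^2 + 4^2 = 48
|b|^2 = 2^2 + 5^2 + 3^2 = 38
(a.b)^2 = 24^2 = 576
|a|^2 * |b|^2 = 48 * 38 = 1824
Result = 576 - 1824 = -1248


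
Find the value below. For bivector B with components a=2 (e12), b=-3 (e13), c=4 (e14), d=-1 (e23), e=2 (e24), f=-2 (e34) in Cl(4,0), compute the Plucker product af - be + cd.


Plucker relation: af - be + cd
a*f = 2*(-2) = -4
b*e = (-3)*2 = -6
c*d = 4*(-1) = -4
af - be + cd = -4 - (-6) + (-4)
= -2


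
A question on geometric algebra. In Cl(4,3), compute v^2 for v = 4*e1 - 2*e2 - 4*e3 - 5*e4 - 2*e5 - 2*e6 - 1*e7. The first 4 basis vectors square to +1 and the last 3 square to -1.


v^2 = sum of c_i^2 * e_i^2
Positive signature terms (e_i^2 = +1): 4^2 + (-2)^2 + (-4)^2 + (-5)^2 = 61
Negative signature terms (e_j^2 = -1): (-2)^2 + (-2)^2 + (-1)^2 = 9
v^2 = 61 - 9 = 52


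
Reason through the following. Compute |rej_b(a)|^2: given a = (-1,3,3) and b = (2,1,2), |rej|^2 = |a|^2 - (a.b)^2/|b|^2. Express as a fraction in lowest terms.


|a|^2 = (-1)^2 + 3^2 + 3^2 = 19
|b|^2 = 2^2 + 1^2 + 2^2 = 9
a . b = (-1)*2 + 3*1 + 3*2 = 7
(a.b)^2 = 7^2 = 49
|rej|^2 = 19 - 49/9
= (171 - 49)/9
= 122/9
In lowest terms: 122/9


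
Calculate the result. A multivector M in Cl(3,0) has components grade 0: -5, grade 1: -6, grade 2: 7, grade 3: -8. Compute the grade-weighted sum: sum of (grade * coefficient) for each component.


Grade-weighted sum = sum of grade_k * coefficient_k
0*(-5) = 0
1*(-6) = -6
2*7 = 14
3*(-8) = -24
Total = 0 + (-6) + 14 + (-24) = -16


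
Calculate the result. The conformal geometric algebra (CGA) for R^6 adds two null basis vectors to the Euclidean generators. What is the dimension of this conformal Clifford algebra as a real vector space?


The conformal model of R^6 uses Cl(7,1): the 6 Euclidean generators plus two extra orthogonal generators e+ (e+^2 = +1) and e- (e-^2 = -1), from which the null vectors e0, einf are built.
Number of generators m = 6 + 2 = 8.
dim Cl(p,q) = 2^m = 2^8 = 256


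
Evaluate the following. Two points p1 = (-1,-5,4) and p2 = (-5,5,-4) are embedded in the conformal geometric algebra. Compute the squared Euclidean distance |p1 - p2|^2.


p1 - p2 = (4, -10, 8)
|p1 - p2|^2 = 4^2 + (-10)^2 + 8^2
= 16 + 100 + 64
= 180


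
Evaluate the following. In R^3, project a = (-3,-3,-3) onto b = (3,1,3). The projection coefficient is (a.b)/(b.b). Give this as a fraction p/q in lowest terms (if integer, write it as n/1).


Projection coefficient = (a . b) / (b . b)
a . b = (-3)*3 + (-3)*1 + (-3)*3
= -9 + (-3) + (-9) = -21
b . b = 3^2 + 1^2 + 3^2
= 9 + 1 + 9 = 19
Coefficient = -21/19
In lowest terms: -21/19


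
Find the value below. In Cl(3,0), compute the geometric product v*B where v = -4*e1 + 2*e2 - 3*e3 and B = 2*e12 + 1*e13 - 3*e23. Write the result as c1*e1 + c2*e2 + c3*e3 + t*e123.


vB has grade-1 (vector) and grade-3 (trivector) parts: vB = (v _| B) + (v ^ B).
Vector part <vB>_1:
  e1: -v2*b12 - v3*b13 = -(2)*(2) - (-3)*(1) = -1
  e2: v1*b12 - v3*b23 = (-4)*(2) - (-3)*(-3) = -17
  e3: v1*b13 + v2*b23 = (-4)*(1) + (2)*(-3) = -10
Trivector part <vB>_3:
  e123: v1*b23 - v2*b13 + v3*b12 = (-4)*(-3) - (2)*(1) + (-3)*(2) = 4
vB = -1*e1 - 17*e2 - 10*e3 + 4*e123


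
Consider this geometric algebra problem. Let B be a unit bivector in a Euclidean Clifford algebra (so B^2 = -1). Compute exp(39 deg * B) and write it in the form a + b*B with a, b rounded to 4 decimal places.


For a unit bivector B with B^2 = -1, the exponential series gives
e^(theta*B) = cos(theta) + sin(theta)*B (the GA analogue of Euler's formula).
theta = 39 degrees = 0.680678 rad
cos(39 deg) = 0.7771
sin(39 deg) = 0.6293
exp(theta*B) = 0.7771 + 0.6293*B


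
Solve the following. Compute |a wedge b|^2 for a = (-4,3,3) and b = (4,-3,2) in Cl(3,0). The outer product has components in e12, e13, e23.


a wedge b = (a1*b2 - a2*b1)*e12 + (a1*b3 - a3*b1)*e13 + (a2*b3 - a3*b2)*e23
e12 coeff: (-4)*(-3) - 3*4 = 12 - 12 = 0
e13 coeff: (-4)*2 - 3*4 = -8 - 12 = -20
e23 coeff: 3*2 - 3*(-3) = 6 - (-9) = 15
|a wedge b|^2 = 0^2 + (-20)^2 + 15^2
= 0 + 400 + 225
= 625


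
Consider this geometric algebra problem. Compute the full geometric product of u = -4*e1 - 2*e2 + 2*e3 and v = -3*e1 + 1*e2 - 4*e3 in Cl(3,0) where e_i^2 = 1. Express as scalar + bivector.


In Cl(3,0): e_i^2 = 1, e_ie_j = -e_je_i for i != j.
Scalar part = u . v = (-4)*(-3) + (-2)*1 + 2*(-4)
= 12 + (-2) + (-8) = 2
e12 coeff = (-4)*1 - (-2)*(-3) = -4 - 6 = -10
e13 coeff = (-4)*(-4) - 2*(-3) = 16 - (-6) = 22
e23 coeff = (-2)*(-4) - 2*1 = 8 - 2 = 6
uv = 2 - 10*e12 + 22*e13 + 6*e23


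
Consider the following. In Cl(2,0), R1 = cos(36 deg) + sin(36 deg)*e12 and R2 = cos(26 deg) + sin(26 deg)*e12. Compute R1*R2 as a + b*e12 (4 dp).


Same-plane rotors commute and their half-angles add:
R1*R2 = cos(a1 + a2) + sin(a1 + a2)*e12.
a1 + a2 = 36 + 26 = 62 deg
cos(62 deg) = 0.4695
sin(62 deg) = 0.8829
R1*R2 = 0.4695 + 0.8829*e12


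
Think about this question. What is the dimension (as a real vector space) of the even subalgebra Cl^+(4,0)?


Even subalgebra dimension = 2^(n-1)
n = 4 + 0 = 4
2^(4 - 1) = 2^3 = 8
Verification: sum of C(4,k) for even k = 1 + 6 + 1 = 8
Result = 8


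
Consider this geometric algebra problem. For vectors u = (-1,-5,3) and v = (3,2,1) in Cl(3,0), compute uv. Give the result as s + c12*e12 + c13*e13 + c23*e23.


In Cl(3,0): e_i^2 = 1, e_ie_j = -e_je_i for i != j.
Scalar part = u . v = (-1)*3 + (-5)*2 + 3*1
= -3 + (-10) + 3 = -10
e12 coeff = (-1)*2 - (-5)*3 = -2 - (-15) = 13
e13 coeff = (-1)*1 - 3*3 = -1 - 9 = -10
e23 coeff = (-5)*1 - 3*2 = -5 - 6 = -11
uv = -10 + 13*e12 - 10*e13 - 11*e23


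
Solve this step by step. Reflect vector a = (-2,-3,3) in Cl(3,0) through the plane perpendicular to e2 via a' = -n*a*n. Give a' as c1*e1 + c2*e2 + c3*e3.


Reflection formula: a' = -n*a*n, with n = e2 (unit vector, n^2 = 1).
For reflection through hyperplane perp to e2:
The component along e2 flips sign, others stay.
a = (-2, -3, 3)
a' = (-2, 3, 3)
a' = -2*e1 + 3*e2 + 3*e3


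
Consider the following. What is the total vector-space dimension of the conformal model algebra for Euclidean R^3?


The conformal model of R^3 uses Cl(4,1): the 3 Euclidean generators plus two extra orthogonal generators e+ (e+^2 = +1) and e- (e-^2 = -1), from which the null vectors e0, einf are built.
Number of generators m = 3 + 2 = 5.
dim Cl(p,q) = 2^m = 2^5 = 32


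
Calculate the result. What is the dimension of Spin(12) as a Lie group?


Spin(n) double-covers SO(n); both have Lie algebra so(n) of dimension n(n-1)/2.
n = 12
n(n-1) = 12 * 11 = 132
dim Spin(12) = 132/2 = 66


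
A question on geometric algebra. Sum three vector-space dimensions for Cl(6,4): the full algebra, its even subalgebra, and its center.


n = 6 + 4 = 10
Total dim = 2^10 = 1024
Even subalgebra dim = 2^9 = 512
n is even, so center dim = 1
Sum = 1024 + 512 + 1 = 1537


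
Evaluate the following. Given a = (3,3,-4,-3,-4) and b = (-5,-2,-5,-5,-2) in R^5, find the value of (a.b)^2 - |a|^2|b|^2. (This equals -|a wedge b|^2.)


a . b = 3*(-5) + 3*(-2) + (-4)*(-5) + (-3)*(-5) + (-4)*(-2)
= -15 + (-6) + 20 + 15 + 8 = 22
|a|^2 = 3^2 + 3^2 + (-4)^2 + (-3)^2 + (-4)^2 = 59
|b|^2 = (-5)^2 + (-2)^2 + (-5)^2 + (-5)^2 + (-2)^2 = 83
(a.b)^2 = 22^2 = 484
|a|^2 * |b|^2 = 59 * 83 = 4897
Result = 484 - 4897 = -4413


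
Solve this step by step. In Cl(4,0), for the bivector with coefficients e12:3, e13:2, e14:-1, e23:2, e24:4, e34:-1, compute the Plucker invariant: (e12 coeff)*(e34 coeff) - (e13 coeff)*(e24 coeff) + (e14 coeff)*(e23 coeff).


Plucker relation: af - be + cd
a*f = 3*(-1) = -3
b*e = 2*4 = 8
c*d = (-1)*2 = -2
af - be + cd = -3 - 8 + (-2)
= -13


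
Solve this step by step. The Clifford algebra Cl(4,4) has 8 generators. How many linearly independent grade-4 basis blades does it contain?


Number of grade-k basis blades in Cl(p,q) with n = p + q is C(n, k).
n = 4 + 4 = 8
C(8, 4) = 8! / (4! * 4!)
= 40320 / (24 * 24)
= 70


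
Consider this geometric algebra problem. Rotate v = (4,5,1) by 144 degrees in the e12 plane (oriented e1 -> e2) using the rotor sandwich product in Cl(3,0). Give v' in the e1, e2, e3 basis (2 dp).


Rotor R = cos(72deg) - sin(72deg)*e12
Rotation angle theta = 2 * 72 = 144 degrees in the e12 plane (e1 -> e2).
The component perpendicular to the plane (e3) is invariant: v'_3 = v3 = 1.00
cos(144deg) = -0.8090, sin(144deg) = 0.5878
v'_1 = v1*cos(theta) - v2*sin(theta) = 4*(-0.8090) - 5*0.5878 = -6.17
v'_2 = v1*sin(theta) + v2*cos(theta) = 4*0.5878 + 5*(-0.8090) = -1.69
v' = -6.17*e1 - 1.69*e2 + 1.00*e3


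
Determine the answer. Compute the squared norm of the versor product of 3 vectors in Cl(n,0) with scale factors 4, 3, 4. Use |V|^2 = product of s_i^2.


Each vector v_i has |v_i|^2 = s_i^2
Squared scales: 4^2 = 16, 3^2 = 9, 4^2 = 16
|V|^2 = 16 * 9 * 16
= 2304


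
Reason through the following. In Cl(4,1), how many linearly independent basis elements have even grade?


Even subalgebra dimension = 2^(n-1)
n = 4 + 1 = 5
2^(5 - 1) = 2^4 = 16
Verification: sum of C(5,k) for even k = 1 + 10 + 5 = 16
Result = 16


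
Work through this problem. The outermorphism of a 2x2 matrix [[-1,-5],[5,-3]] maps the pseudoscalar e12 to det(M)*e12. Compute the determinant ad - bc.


The outermorphism of a linear map f sends e1^e2 to f(e1)^f(e2).
f(e1) = -1*e1 + 5*e2
f(e2) = -5*e1 - 3*e2
f(e1) ^ f(e2) = (-1*e1 + 5*e2) ^ (-5*e1 - 3*e2)
= (-1)*(-3)*e12 + 5*(-5)*e21
= (3 - (-25))*e12
= 28*e12
Coefficient = 28


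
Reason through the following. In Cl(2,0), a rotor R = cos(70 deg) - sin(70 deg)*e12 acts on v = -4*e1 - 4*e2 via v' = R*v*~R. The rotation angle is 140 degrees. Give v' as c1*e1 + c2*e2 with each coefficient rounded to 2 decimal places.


Rotor R = cos(70deg) - sin(70deg)*e12
Rotation angle theta = 2 * 70 = 140 degrees
v' = R*v*~R rotates v by theta.
cos(140deg) = -0.7660, sin(140deg) = 0.6428
v'_1 = -4*cos(140deg) - (-4)*sin(140deg)
= -4*(-0.7660) - (-4)*0.6428
= 5.64
v'_2 = -4*sin(140deg) + (-4)*cos(140deg)
= -4*0.6428 + (-4)*(-0.7660)
= 0.49
v' = 5.64*e1 + 0.49*e2


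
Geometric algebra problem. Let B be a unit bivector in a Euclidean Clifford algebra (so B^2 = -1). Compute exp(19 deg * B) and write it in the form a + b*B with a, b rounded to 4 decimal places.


For a unit bivector B with B^2 = -1, the exponential series gives
e^(theta*B) = cos(theta) + sin(theta)*B (the GA analogue of Euler's formula).
theta = 19 degrees = 0.331613 rad
cos(19 deg) = 0.9455
sin(19 deg) = 0.3256
exp(theta*B) = 0.9455 + 0.3256*B


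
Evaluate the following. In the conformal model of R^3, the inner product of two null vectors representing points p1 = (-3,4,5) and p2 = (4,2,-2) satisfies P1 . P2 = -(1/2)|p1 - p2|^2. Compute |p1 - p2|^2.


p1 - p2 = (-7, 2, 7)
|p1 - p2|^2 = (-7)^2 + 2^2 + 7^2
= 49 + 4 + 49
= 102


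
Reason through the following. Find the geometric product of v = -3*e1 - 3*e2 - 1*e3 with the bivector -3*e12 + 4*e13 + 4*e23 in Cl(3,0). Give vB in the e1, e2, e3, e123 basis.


vB has grade-1 (vector) and grade-3 (trivector) parts: vB = (v _| B) + (v ^ B).
Vector part <vB>_1:
  e1: -v2*b12 - v3*b13 = -(-3)*(-3) - (-1)*(4) = -5
  e2: v1*b12 - v3*b23 = (-3)*(-3) - (-1)*(4) = 13
  e3: v1*b13 + v2*b23 = (-3)*(4) + (-3)*(4) = -24
Trivector part <vB>_3:
  e123: v1*b23 - v2*b13 + v3*b12 = (-3)*(4) - (-3)*(4) + (-1)*(-3) = 3
vB = -5*e1 + 13*e2 - 24*e3 + 3*e123


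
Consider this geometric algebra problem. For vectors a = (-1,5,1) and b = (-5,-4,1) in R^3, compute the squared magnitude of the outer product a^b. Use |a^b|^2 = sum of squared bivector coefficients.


a wedge b = (a1*b2 - a2*b1)*e12 + (a1*b3 - a3*b1)*e13 + (a2*b3 - a3*b2)*e23
e12 coeff: (-1)*(-4) - 5*(-5) = 4 - (-25) = 29
e13 coeff: (-1)*1 - 1*(-5) = -1 - (-5) = 4
e23 coeff: 5*1 - 1*(-4) = 5 - (-4) = 9
|a wedge b|^2 = 29^2 + 4^2 + 9^2
= 841 + 16 + 81
= 938


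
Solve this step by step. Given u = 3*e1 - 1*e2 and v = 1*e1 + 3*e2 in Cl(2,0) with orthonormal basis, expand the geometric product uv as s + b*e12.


Expand: (3*e1 - 1*e2)(1*e1 + 3*e2)
= 3*1*e1e1 + 3*3*e1e2 + (-1)*1*e2e1 + (-1)*3*e2e2
Using e1^2 = e2^2 = 1, e2e1 = -e1e2:
Scalar part s = 3*1 + (-1)*3 = 3 + (-3) = 0
Bivector part b = 3*3 - (-1)*1 = 9 - (-1) = 10
uv = 0 + 10*e12


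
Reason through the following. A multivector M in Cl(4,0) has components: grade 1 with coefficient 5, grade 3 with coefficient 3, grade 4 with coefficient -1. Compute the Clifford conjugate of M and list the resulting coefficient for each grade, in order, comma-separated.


Clifford conjugate sign for grade k: (-1)^(k(k+1)/2)
Grade 1: (-1)^(1*2/2) = (-1)^1 = -1, coeff 5 -> -5
Grade 3: (-1)^(3*4/2) = (-1)^6 = 1, coeff 3 -> 3
Grade 4: (-1)^(4*5/2) = (-1)^10 = 1, coeff -1 -> -1
Conjugated coefficients: -5, 3, -1


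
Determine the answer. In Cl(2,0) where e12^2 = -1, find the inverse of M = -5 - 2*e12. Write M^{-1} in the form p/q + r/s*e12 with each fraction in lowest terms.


M = -5 - 2*e12, where e12^2 = -1.
Since M commutes with its reverse ~M = a - b*e12, M * ~M = a^2 - b^2*e12^2 = a^2 + b^2.
So M^{-1} = ~M / (a^2 + b^2) = (a - b*e12)/(a^2 + b^2).
a^2 + b^2 = 25 + 4 = 29
Scalar part = -5/29 = -5/29
Bivector coeff = 2/29 = 2/29
M^{-1} = -5/29 + 2/29*e12


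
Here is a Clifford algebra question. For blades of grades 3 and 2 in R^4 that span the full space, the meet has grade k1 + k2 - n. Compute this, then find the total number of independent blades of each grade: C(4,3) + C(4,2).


Meet grade = grade(A) + grade(B) - n
= 3 + 2 - 4 = 1
C(4,3) = 4
C(4,2) = 6
dim_A + dim_B = 4 + 6 = 10


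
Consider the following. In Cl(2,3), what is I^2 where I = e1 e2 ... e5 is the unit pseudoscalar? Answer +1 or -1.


The pseudoscalar I = e1...e_n (product of all n generators) of Cl(p,q) satisfies I^2 = (-1)^(q + n(n-1)/2).
p = 2, q = 3, n = p + q = 5
n(n-1)/2 = 5 * 4 / 2 = 10
Exponent = q + n(n-1)/2 = 3 + 10 = 13
I^2 = (-1)^13 = -1


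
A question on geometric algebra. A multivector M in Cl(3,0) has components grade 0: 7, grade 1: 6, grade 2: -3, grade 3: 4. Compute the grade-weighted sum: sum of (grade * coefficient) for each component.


Grade-weighted sum = sum of grade_k * coefficient_k
0*7 = 0
1*6 = 6
2*(-3) = -6
3*4 = 12
Total = 0 + 6 + (-6) + 12 = 12


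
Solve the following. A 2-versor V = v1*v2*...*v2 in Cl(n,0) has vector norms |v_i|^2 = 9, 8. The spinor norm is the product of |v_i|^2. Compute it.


Spinor norm N(V) = |v1|^2 * |v2|^2 * ... * |v2|^2
= 9 * 8
Running product: 9, 72
N(V) = 72


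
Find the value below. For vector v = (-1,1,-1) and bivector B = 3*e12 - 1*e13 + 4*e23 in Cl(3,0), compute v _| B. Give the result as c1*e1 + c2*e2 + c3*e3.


Left contraction v _| B = <vB>_1 (grade-1 part of the geometric product vB).
Using e1_|e12 = e2, e2_|e12 = -e1, e1_|e13 = e3, e3_|e13 = -e1, e2_|e23 = e3, e3_|e23 = -e2:
e1 coeff: -v2*b12 - v3*b13 = -(1)*(3) - (-1)*(-1) = -4
e2 coeff: v1*b12 - v3*b23 = (-1)*(3) - (-1)*(4) = 1
e3 coeff: v1*b13 + v2*b23 = (-1)*(-1) + (1)*(4) = 5
v _| B = -4*e1 + 1*e2 + 5*e3


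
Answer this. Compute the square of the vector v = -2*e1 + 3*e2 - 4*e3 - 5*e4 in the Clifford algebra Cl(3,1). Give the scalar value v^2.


v^2 = sum of c_i^2 * e_i^2
Positive signature terms (e_i^2 = +1): (-2)^2 + 3^2 + (-4)^2 = 29
Negative signature terms (e_j^2 = -1): (-5)^2 = 25
v^2 = 29 - 25 = 4


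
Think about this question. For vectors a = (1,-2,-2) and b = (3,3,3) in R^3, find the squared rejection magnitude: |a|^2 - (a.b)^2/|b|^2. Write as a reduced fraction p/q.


|a|^2 = 1^2 + (-2)^2 + (-2)^2 = 9
|b|^2 = 3^2 + 3^2 + 3^2 = 27
a . b = 1*3 + (-2)*3 + (-2)*3 = -9
(a.b)^2 = (-9)^2 = 81
|rej|^2 = 9 - 81/27
= (243 - 81)/27
= 162/27
In lowest terms: 6/1


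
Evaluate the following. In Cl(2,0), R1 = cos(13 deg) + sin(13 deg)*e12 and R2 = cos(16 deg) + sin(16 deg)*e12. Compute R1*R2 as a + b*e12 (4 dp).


Same-plane rotors commute and their half-angles add:
R1*R2 = cos(a1 + a2) + sin(a1 + a2)*e12.
a1 + a2 = 13 + 16 = 29 deg
cos(29 deg) = 0.8746
sin(29 deg) = 0.4848
R1*R2 = 0.8746 + 0.4848*e12


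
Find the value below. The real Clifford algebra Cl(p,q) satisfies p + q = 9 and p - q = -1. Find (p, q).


We need p + q = 9 and p - q = -1.
Adding: 2p = 9 + (-1) = 8, so p = 4.
Then q = 9 - 4 = 5.
(p, q) = (4, 5)


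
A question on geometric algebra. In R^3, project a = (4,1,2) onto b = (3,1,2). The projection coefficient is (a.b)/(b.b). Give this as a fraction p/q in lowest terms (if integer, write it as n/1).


Projection coefficient = (a . b) / (b . b)
a . b = 4*3 + 1*1 + 2*2
= 12 + 1 + 4 = 17
b . b = 3^2 + 1^2 + 2^2
= 9 + 1 + 4 = 14
Coefficient = 17/14
In lowest terms: 17/14


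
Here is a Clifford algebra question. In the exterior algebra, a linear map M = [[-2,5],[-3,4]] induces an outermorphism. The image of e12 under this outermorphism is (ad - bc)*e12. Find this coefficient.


The outermorphism of a linear map f sends e1^e2 to f(e1)^f(e2).
f(e1) = -2*e1 - 3*e2
f(e2) = 5*e1 + 4*e2
f(e1) ^ f(e2) = (-2*e1 - 3*e2) ^ (5*e1 + 4*e2)
= (-2)*4*e12 + (-3)*5*e21
= (-8 - (-15))*e12
= 7*e12
Coefficient = 7


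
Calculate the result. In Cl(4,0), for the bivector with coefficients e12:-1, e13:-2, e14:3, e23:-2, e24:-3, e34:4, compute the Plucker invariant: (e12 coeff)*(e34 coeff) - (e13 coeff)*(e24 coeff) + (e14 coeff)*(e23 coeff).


Plucker relation: af - be + cd
a*f = (-1)*4 = -4
b*e = (-2)*(-3) = 6
c*d = 3*(-2) = -6
af - be + cd = -4 - 6 + (-6)
= -16


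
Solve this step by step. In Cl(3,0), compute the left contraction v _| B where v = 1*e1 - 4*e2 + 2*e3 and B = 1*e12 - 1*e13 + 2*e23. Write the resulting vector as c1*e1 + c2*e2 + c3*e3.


Left contraction v _| B = <vB>_1 (grade-1 part of the geometric product vB).
Using e1_|e12 = e2, e2_|e12 = -e1, e1_|e13 = e3, e3_|e13 = -e1, e2_|e23 = e3, e3_|e23 = -e2:
e1 coeff: -v2*b12 - v3*b13 = -(-4)*(1) - (2)*(-1) = 6
e2 coeff: v1*b12 - v3*b23 = (1)*(1) - (2)*(2) = -3
e3 coeff: v1*b13 + v2*b23 = (1)*(-1) + (-4)*(2) = -9
v _| B = 6*e1 - 3*e2 - 9*e3


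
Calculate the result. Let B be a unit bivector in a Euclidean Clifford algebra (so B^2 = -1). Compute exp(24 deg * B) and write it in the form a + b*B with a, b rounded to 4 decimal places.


For a unit bivector B with B^2 = -1, the exponential series gives
e^(theta*B) = cos(theta) + sin(theta)*B (the GA analogue of Euler's formula).
theta = 24 degrees = 0.418879 rad
cos(24 deg) = 0.9135
sin(24 deg) = 0.4067
exp(theta*B) = 0.9135 + 0.4067*B


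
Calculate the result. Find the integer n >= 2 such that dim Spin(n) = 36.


dim Spin(n) = dim so(n) = n(n-1)/2.
Solve n(n-1)/2 = 36, i.e. n^2 - n - 72 = 0.
Discriminant = 1 + 8*36 = 289
n = (1 + sqrt(289))/2 = (1 + 17)/2 = 9


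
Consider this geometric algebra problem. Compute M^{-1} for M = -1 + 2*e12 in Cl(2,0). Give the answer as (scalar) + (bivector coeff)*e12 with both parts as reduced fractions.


M = -1 + 2*e12, where e12^2 = -1.
Since M commutes with its reverse ~M = a - b*e12, M * ~M = a^2 - b^2*e12^2 = a^2 + b^2.
So M^{-1} = ~M / (a^2 + b^2) = (a - b*e12)/(a^2 + b^2).
a^2 + b^2 = 1 + 4 = 5
Scalar part = -1/5 = -1/5
Bivector coeff = -2/5 = -2/5
M^{-1} = -1/5 - 2/5*e12


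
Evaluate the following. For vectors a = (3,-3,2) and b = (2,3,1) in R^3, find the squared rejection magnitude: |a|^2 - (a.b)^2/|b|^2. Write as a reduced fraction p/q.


|a|^2 = 3^2 + (-3)^2 + 2^2 = 22
|b|^2 = 2^2 + 3^2 + 1^2 = 14
a . b = 3*2 + (-3)*3 + 2*1 = -1
(a.b)^2 = (-1)^2 = 1
|rej|^2 = 22 - 1/14
= (308 - 1)/14
= 307/14
In lowest terms: 307/14


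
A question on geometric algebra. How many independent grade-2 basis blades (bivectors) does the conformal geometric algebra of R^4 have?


The conformal model of R^4 uses Cl(5,1) with m = 4 + 2 = 6 generators.
Number of grade-2 blades = C(m, 2) = C(6, 2)
= 6*5/2 = 15


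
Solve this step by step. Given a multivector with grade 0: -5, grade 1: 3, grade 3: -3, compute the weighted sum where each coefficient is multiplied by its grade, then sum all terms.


Grade-weighted sum = sum of grade_k * coefficient_k
0*(-5) = 0
1*3 = 3
3*(-3) = -9
Total = 0 + 3 + (-9) = -6


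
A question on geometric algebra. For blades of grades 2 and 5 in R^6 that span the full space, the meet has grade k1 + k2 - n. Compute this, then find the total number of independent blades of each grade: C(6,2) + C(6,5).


Meet grade = grade(A) + grade(B) - n
= 2 + 5 - 6 = 1
C(6,2) = 15
C(6,5) = 6
dim_A + dim_B = 15 + 6 = 21


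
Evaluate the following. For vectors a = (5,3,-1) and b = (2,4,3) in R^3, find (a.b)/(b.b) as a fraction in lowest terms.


Projection coefficient = (a . b) / (b . b)
a . b = 5*2 + 3*4 + (-1)*3
= 10 + 12 + (-3) = 19
b . b = 2^2 + 4^2 + 3^2
= 4 + 16 + 9 = 29
Coefficient = 19/29
In lowest terms: 19/29


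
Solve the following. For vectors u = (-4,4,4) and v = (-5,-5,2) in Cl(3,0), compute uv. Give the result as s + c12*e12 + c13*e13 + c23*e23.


In Cl(3,0): e_i^2 = 1, e_ie_j = -e_je_i for i != j.
Scalar part = u . v = (-4)*(-5) + 4*(-5) + 4*2
= 20 + (-20) + 8 = 8
e12 coeff = (-4)*(-5) - 4*(-5) = 20 - (-20) = 40
e13 coeff = (-4)*2 - 4*(-5) = -8 - (-20) = 12
e23 coeff = 4*2 - 4*(-5) = 8 - (-20) = 28
uv = 8 + 40*e12 + 12*e13 + 28*e23


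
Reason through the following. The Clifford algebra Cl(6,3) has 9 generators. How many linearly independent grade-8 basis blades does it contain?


Number of grade-k basis blades in Cl(p,q) with n = p + q is C(n, k).
n = 6 + 3 = 9
C(9, 8) = 9! / (8! * 1!)
= 362880 / (40320 * 1)
= 9


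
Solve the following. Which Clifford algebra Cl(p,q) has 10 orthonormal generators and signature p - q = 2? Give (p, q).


We need p + q = 10 and p - q = 2.
Adding: 2p = 10 + 2 = 12, so p = 6.
Then q = 10 - 6 = 4.
(p, q) = (6, 4)


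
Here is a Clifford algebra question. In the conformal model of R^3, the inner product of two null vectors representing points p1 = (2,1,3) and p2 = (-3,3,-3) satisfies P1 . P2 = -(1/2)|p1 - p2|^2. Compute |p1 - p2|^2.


p1 - p2 = (5, -2, 6)
|p1 - p2|^2 = 5^2 + (-2)^2 + 6^2
= 25 + 4 + 36
= 65


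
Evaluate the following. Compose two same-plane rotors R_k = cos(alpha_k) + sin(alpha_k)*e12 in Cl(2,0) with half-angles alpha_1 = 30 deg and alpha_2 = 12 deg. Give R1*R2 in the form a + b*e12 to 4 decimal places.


Same-plane rotors commute and their half-angles add:
R1*R2 = cos(a1 + a2) + sin(a1 + a2)*e12.
a1 + a2 = 30 + 12 = 42 deg
cos(42 deg) = 0.7431
sin(42 deg) = 0.6691
R1*R2 = 0.7431 + 0.6691*e12


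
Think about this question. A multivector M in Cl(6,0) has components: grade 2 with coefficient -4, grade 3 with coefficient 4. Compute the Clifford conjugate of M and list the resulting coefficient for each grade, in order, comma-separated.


Clifford conjugate sign for grade k: (-1)^(k(k+1)/2)
Grade 2: (-1)^(2*3/2) = (-1)^3 = -1, coeff -4 -> 4
Grade 3: (-1)^(3*4/2) = (-1)^6 = 1, coeff 4 -> 4
Conjugated coefficients: 4, 4


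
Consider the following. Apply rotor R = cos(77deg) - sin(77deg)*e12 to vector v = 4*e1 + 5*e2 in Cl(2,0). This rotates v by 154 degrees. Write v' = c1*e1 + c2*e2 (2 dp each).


Rotor R = cos(77deg) - sin(77deg)*e12
Rotation angle theta = 2 * 77 = 154 degrees
v' = R*v*~R rotates v by theta.
cos(154deg) = -0.8988, sin(154deg) = 0.4384
v'_1 = 4*cos(154deg) - 5*sin(154deg)
= 4*(-0.8988) - 5*0.4384
= -5.79
v'_2 = 4*sin(154deg) + 5*cos(154deg)
= 4*0.4384 + 5*(-0.8988)
= -2.74
v' = -5.79*e1 - 2.74*e2
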